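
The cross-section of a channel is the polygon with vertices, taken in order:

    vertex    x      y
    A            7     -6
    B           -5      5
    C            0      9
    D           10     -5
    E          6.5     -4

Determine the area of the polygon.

74.25

A→B: (7)(5) − (-5)(-6) = 5
B→C: (-5)(9) − (0)(5) = -45
C→D: (0)(-5) − (10)(9) = -90
D→E: (10)(-4) − (6.5)(-5) = -7.5
E→A: (6.5)(-6) − (7)(-4) = -11
Σ = -148.5
Area = |Σ|/2 = 74.25.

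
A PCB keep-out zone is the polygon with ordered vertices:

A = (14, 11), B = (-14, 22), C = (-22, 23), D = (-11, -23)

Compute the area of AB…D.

792

Apply the surveyor's formula: 2A = Σ (x_i·y_{i+1} − x_{i+1}·y_i), indices taken mod 4.
Σ = (462) + (162) + (759) + (201) = 1584
Area = |Σ|/2 = 792.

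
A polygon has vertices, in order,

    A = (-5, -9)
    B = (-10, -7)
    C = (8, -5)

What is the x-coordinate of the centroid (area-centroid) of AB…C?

Apply Gauss's area formula. First the cross-terms c_i = x_i·y_{i+1} − x_{i+1}·y_i:
  -55, 106, -97  ⇒  2A = -46, A = -23.
Then Σ (x_i + x_{i+1})·c_i = 322, so x̄ = 322 / (6·(-23)) = -7/3.

-7/3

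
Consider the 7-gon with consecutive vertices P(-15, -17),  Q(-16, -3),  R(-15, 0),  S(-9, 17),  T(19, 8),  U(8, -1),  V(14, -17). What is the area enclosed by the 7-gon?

810

Σ = (-227) + (-45) + (-255) + (-395) + (-83) + (-122) + (-493) = -1620
Area = |Σ|/2 = 810.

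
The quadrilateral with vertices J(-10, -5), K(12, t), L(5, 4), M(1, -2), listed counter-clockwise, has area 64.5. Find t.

The doubled signed area Σ (x_i y_{i+1} − x_{i+1} y_i) is linear in t.
With t=0 it equals 69; the coefficient of t is -15 (from the two edges through K).
So -15·t + 69 = 2·64.5 = 129 ⇒ t = -4.

-4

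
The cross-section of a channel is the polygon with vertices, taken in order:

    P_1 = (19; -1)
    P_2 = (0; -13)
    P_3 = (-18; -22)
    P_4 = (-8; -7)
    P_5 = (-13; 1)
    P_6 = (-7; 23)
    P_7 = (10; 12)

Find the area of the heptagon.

737

Σ = (-247) + (-234) + (-50) + (-99) + (-292) + (-314) + (-238) = -1474
Area = |Σ|/2 = 737.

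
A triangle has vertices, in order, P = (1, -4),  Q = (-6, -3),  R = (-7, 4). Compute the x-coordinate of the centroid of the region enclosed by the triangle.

Apply the surveyor's formula. First the cross-terms c_i = x_i·y_{i+1} − x_{i+1}·y_i:
  -27, -45, 24  ⇒  2A = -48, A = -24.
Then Σ (x_i + x_{i+1})·c_i = 576, so x̄ = 576 / (6·(-24)) = -4.

-4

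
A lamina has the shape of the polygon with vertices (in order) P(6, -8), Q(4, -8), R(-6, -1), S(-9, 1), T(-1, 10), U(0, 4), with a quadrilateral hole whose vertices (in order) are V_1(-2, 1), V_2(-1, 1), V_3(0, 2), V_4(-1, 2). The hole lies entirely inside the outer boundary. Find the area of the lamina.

Outer boundary:
Apply the shoelace formula: 2A = Σ (x_i·y_{i+1} − x_{i+1}·y_i), indices taken mod 6.
P→Q: (6)(-8) − (4)(-8) = -16
Q→R: (4)(-1) − (-6)(-8) = -52
R→S: (-6)(1) − (-9)(-1) = -15
S→T: (-9)(10) − (-1)(1) = -89
T→U: (-1)(4) − (0)(10) = -4
U→P: (0)(-8) − (6)(4) = -24
Σ = -200
Area = |Σ|/2 = 100.
Hole:
Apply the surveyor's formula: 2A = Σ (x_i·y_{i+1} − x_{i+1}·y_i), indices taken mod 4.
V_1→V_2: (-2)(1) − (-1)(1) = -1
V_2→V_3: (-1)(2) − (0)(1) = -2
V_3→V_4: (0)(2) − (-1)(2) = 2
V_4→V_1: (-1)(1) − (-2)(2) = 3
Σ = 2
Area = |Σ|/2 = 1.
Net area = 100 − 1 = 99.

99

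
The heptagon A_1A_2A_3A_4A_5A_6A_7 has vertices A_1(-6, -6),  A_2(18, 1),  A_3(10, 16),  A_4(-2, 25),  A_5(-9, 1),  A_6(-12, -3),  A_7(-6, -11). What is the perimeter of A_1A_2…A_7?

|A_1A_2| = √((24)² + (7)²) = √625 = 25
|A_2A_3| = √((-8)² + (15)²) = √289 = 17
|A_3A_4| = √((-12)² + (9)²) = √225 = 15
|A_4A_5| = √((-7)² + (-24)²) = √625 = 25
|A_5A_6| = √((-3)² + (-4)²) = √25 = 5
|A_6A_7| = √((6)² + (-8)²) = √100 = 10
|A_7A_1| = √((0)² + (5)²) = √25 = 5
Perimeter = 25 + 17 + 15 + 25 + 5 + 10 + 5 = 102.

102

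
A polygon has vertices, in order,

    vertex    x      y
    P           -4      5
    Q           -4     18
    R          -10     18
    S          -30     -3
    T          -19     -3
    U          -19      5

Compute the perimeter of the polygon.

82

|PQ| = √((0)² + (13)²) = √169 = 13
|QR| = √((-6)² + (0)²) = √36 = 6
|RS| = √((-20)² + (-21)²) = √841 = 29
|ST| = √((11)² + (0)²) = √121 = 11
|TU| = √((0)² + (8)²) = √64 = 8
|UP| = √((15)² + (0)²) = √225 = 15
Perimeter = 13 + 6 + 29 + 11 + 8 + 15 = 82.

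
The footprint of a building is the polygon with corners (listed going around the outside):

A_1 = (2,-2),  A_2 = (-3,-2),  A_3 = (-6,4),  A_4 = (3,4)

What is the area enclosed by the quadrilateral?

42

A_1→A_2: (2)(-2) − (-3)(-2) = -10
A_2→A_3: (-3)(4) − (-6)(-2) = -24
A_3→A_4: (-6)(4) − (3)(4) = -36
A_4→A_1: (3)(-2) − (2)(4) = -14
Σ = -84
Area = |Σ|/2 = 42.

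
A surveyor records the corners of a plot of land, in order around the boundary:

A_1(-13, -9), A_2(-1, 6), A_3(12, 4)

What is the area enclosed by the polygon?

109.5

Apply the shoelace formula: 2A = Σ (x_i·y_{i+1} − x_{i+1}·y_i), indices taken mod 3.
Σ = (-87) + (-76) + (-56) = -219
Area = |Σ|/2 = 109.5.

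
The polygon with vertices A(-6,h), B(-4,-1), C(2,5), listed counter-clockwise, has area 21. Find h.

4

Write out the shoelace sum; only the two edges meeting at A involve h:
2·Area = [(2·h − (-6)·5) + ((-6)·(-1) − (-4)·h)] + -18
       = 6·h + 18 = 42
⇒ h = 4.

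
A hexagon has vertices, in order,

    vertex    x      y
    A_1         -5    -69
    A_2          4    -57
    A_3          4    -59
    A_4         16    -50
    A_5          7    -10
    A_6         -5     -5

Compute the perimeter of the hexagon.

150

|A_1A_2| = √((9)² + (12)²) = √225 = 15
|A_2A_3| = √((0)² + (-2)²) = √4 = 2
|A_3A_4| = √((12)² + (9)²) = √225 = 15
|A_4A_5| = √((-9)² + (40)²) = √1681 = 41
|A_5A_6| = √((-12)² + (5)²) = √169 = 13
|A_6A_1| = √((0)² + (-64)²) = √4096 = 64
Perimeter = 15 + 2 + 15 + 41 + 13 + 64 = 150.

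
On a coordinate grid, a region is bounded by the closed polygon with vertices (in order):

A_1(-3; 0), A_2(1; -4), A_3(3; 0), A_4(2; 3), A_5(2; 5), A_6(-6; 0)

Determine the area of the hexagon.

A_1→A_2: (-3)(-4) − (1)(0) = 12
A_2→A_3: (1)(0) − (3)(-4) = 12
A_3→A_4: (3)(3) − (2)(0) = 9
A_4→A_5: (2)(5) − (2)(3) = 4
A_5→A_6: (2)(0) − (-6)(5) = 30
A_6→A_1: (-6)(0) − (-3)(0) = 0
Σ = 67
Area = |Σ|/2 = 33.5.

33.5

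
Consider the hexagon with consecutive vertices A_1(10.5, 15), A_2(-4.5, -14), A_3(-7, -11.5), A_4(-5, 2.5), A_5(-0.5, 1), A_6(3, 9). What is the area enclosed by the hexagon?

Apply Gauss's area formula: 2A = Σ (x_i·y_{i+1} − x_{i+1}·y_i), indices taken mod 6.
Cross-terms: -79.5, -46.25, -75, -3.75, -7.5, -49.5  ⇒  Σ = -261.5
Area = |Σ|/2 = 130.75.

130.75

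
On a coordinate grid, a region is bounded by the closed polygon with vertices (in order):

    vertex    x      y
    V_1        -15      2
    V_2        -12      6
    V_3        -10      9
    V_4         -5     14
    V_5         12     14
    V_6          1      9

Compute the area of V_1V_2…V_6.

Apply the shoelace (surveyor's) formula: 2A = Σ (x_i·y_{i+1} − x_{i+1}·y_i), indices taken mod 6.
Cross-terms: -66, -48, -95, -238, 94, 137  ⇒  Σ = -216
Area = |Σ|/2 = 108.

108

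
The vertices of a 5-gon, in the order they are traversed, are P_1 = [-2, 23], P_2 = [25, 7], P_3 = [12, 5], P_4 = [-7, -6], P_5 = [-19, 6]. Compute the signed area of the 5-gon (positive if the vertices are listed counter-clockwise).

Σ = (-589) + (41) + (-37) + (-156) + (-425) = -1166
Signed area = Σ/2 = -583 (negative ⇒ clockwise traversal).

-583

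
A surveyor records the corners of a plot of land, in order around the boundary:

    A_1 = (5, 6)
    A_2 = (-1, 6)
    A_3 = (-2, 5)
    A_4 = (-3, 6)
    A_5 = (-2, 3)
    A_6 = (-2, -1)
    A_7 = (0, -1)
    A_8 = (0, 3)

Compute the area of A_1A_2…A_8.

22

Σ = (36) + (7) + (3) + (3) + (8) + (2) + (0) + (-15) = 44
Area = |Σ|/2 = 22.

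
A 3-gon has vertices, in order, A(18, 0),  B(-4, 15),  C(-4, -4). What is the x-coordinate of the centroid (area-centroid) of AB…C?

Apply the surveyor's formula. First the cross-terms c_i = x_i·y_{i+1} − x_{i+1}·y_i:
  270, 76, 72  ⇒  2A = 418, A = 209.
Then Σ (x_i + x_{i+1})·c_i = 4180, so x̄ = 4180 / (6·209) = 10/3.

10/3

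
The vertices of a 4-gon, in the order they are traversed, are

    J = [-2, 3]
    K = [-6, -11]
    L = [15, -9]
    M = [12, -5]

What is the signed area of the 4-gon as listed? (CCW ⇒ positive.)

Apply the shoelace formula: 2A = Σ (x_i·y_{i+1} − x_{i+1}·y_i), indices taken mod 4.
J→K: (-2)(-11) − (-6)(3) = 40
K→L: (-6)(-9) − (15)(-11) = 219
L→M: (15)(-5) − (12)(-9) = 33
M→J: (12)(3) − (-2)(-5) = 26
Σ = 318
Signed area = Σ/2 = 159 (positive ⇒ counter-clockwise traversal).

159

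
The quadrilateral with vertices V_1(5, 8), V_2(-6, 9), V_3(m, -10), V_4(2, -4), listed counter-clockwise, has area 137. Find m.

-5

The doubled signed area Σ (x_i y_{i+1} − x_{i+1} y_i) is linear in m.
With m=0 it equals 209; the coefficient of m is -13 (from the two edges through V_3).
So -13·m + 209 = 2·137 = 274 ⇒ m = -5.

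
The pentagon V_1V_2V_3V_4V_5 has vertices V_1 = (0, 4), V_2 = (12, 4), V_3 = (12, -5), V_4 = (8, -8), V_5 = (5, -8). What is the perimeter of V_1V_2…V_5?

42

|V_1V_2| = √((12)² + (0)²) = √144 = 12
|V_2V_3| = √((0)² + (-9)²) = √81 = 9
|V_3V_4| = √((-4)² + (-3)²) = √25 = 5
|V_4V_5| = √((-3)² + (0)²) = √9 = 3
|V_5V_1| = √((-5)² + (12)²) = √169 = 13
Perimeter = 12 + 9 + 5 + 3 + 13 = 42.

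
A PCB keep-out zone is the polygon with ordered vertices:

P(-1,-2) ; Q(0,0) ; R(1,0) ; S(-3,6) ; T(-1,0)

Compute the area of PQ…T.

7

Σ = (0) + (0) + (6) + (6) + (2) = 14
Area = |Σ|/2 = 7.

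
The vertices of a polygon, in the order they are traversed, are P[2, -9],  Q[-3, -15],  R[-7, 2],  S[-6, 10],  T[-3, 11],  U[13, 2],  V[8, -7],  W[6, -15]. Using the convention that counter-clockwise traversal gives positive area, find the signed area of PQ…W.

Cross-terms: -57, -111, -58, -36, -149, -107, -78, -24  ⇒  Σ = -620
Signed area = Σ/2 = -310 (negative ⇒ clockwise traversal).

-310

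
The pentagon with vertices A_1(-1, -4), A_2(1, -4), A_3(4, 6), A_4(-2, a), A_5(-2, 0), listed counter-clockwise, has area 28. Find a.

The doubled signed area Σ (x_i y_{i+1} − x_{i+1} y_i) is linear in a.
With a=0 it equals 50; the coefficient of a is 6 (from the two edges through A_4).
So 6·a + 50 = 2·28 = 56 ⇒ a = 1.

1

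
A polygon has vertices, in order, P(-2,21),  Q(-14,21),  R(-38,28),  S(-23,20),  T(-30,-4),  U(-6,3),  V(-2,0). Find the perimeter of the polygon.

|PQ| = √((-12)² + (0)²) = √144 = 12
|QR| = √((-24)² + (7)²) = √625 = 25
|RS| = √((15)² + (-8)²) = √289 = 17
|ST| = √((-7)² + (-24)²) = √625 = 25
|TU| = √((24)² + (7)²) = √625 = 25
|UV| = √((4)² + (-3)²) = √25 = 5
|VP| = √((0)² + (21)²) = √441 = 21
Perimeter = 12 + 25 + 17 + 25 + 25 + 5 + 21 = 130.

130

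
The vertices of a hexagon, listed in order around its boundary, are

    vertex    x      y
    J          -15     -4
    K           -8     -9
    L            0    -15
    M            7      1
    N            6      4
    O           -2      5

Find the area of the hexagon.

Σ = (103) + (120) + (105) + (22) + (38) + (83) = 471
Area = |Σ|/2 = 235.5.

235.5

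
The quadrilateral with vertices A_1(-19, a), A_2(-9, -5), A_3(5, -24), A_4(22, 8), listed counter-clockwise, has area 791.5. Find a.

Write out the shoelace sum; only the two edges meeting at A_1 involve a:
2·Area = [(22·a − (-19)·8) + ((-19)·(-5) − (-9)·a)] + 809
       = 31·a + 1056 = 1583
⇒ a = 17.

17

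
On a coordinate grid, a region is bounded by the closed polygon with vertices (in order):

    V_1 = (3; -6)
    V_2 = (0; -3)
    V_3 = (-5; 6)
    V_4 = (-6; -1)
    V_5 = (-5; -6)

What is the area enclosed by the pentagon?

Σ = (-9) + (-15) + (41) + (31) + (48) = 96
Area = |Σ|/2 = 48.

48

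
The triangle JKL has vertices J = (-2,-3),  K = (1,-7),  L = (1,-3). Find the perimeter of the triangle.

12

|JK| = √((3)² + (-4)²) = √25 = 5
|KL| = √((0)² + (4)²) = √16 = 4
|LJ| = √((-3)² + (0)²) = √9 = 3
Perimeter = 5 + 4 + 3 = 12.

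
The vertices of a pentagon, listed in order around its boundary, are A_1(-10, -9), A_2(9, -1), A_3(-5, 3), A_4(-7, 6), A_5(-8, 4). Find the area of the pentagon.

118

A_1→A_2: (-10)(-1) − (9)(-9) = 91
A_2→A_3: (9)(3) − (-5)(-1) = 22
A_3→A_4: (-5)(6) − (-7)(3) = -9
A_4→A_5: (-7)(4) − (-8)(6) = 20
A_5→A_1: (-8)(-9) − (-10)(4) = 112
Σ = 236
Area = |Σ|/2 = 118.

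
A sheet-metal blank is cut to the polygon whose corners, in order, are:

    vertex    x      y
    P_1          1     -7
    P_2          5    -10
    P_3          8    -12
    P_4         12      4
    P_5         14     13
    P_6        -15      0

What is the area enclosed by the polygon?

310.5

Σ = (25) + (20) + (176) + (100) + (195) + (105) = 621
Area = |Σ|/2 = 310.5.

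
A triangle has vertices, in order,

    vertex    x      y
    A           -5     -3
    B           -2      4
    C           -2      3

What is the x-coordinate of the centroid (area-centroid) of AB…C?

Apply the shoelace formula. First the cross-terms c_i = x_i·y_{i+1} − x_{i+1}·y_i:
  -26, 2, 21  ⇒  2A = -3, A = -1.5.
Then Σ (x_i + x_{i+1})·c_i = 27, so x̄ = 27 / (6·(-1.5)) = -3.

-3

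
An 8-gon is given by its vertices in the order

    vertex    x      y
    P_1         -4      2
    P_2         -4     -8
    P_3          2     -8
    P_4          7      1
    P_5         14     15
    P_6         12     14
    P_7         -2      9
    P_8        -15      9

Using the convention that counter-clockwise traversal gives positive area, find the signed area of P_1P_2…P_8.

256

Apply the shoelace (surveyor's) formula: 2A = Σ (x_i·y_{i+1} − x_{i+1}·y_i), indices taken mod 8.
Cross-terms: 40, 48, 58, 91, 16, 136, 117, 6  ⇒  Σ = 512
Signed area = Σ/2 = 256 (positive ⇒ counter-clockwise traversal).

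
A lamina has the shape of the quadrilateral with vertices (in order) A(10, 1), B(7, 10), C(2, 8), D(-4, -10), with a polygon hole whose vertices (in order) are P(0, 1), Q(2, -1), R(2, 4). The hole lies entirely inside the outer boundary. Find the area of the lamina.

113.5

Outer boundary:
Σ = (93) + (36) + (12) + (96) = 237
Area = |Σ|/2 = 118.5.
Hole:
Σ = (-2) + (10) + (2) = 10
Area = |Σ|/2 = 5.
Net area = 118.5 − 5 = 113.5.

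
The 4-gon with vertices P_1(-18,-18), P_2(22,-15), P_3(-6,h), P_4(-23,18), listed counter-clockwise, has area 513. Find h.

-4

Write out the shoelace sum; only the two edges meeting at P_3 involve h:
2·Area = [(22·h − (-6)·(-15)) + ((-6)·18 − (-23)·h)] + 1404
       = 45·h + 1206 = 1026
⇒ h = -4.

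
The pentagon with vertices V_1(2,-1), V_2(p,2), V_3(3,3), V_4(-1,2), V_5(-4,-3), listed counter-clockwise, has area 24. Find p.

Write out the shoelace sum; only the two edges meeting at V_2 involve p:
2·Area = [(2·2 − p·(-1)) + (p·3 − 3·2)] + 30
       = 4·p + 28 = 48
⇒ p = 5.

5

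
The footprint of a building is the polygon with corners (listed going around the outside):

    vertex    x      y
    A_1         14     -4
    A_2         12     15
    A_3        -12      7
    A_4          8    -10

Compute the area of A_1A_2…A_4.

347

Apply the shoelace formula: 2A = Σ (x_i·y_{i+1} − x_{i+1}·y_i), indices taken mod 4.
Cross-terms: 258, 264, 64, 108  ⇒  Σ = 694
Area = |Σ|/2 = 347.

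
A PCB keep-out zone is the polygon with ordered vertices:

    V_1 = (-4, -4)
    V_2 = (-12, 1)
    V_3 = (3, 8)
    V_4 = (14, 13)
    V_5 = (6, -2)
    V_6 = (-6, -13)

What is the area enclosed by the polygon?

224

V_1→V_2: (-4)(1) − (-12)(-4) = -52
V_2→V_3: (-12)(8) − (3)(1) = -99
V_3→V_4: (3)(13) − (14)(8) = -73
V_4→V_5: (14)(-2) − (6)(13) = -106
V_5→V_6: (6)(-13) − (-6)(-2) = -90
V_6→V_1: (-6)(-4) − (-4)(-13) = -28
Σ = -448
Area = |Σ|/2 = 224.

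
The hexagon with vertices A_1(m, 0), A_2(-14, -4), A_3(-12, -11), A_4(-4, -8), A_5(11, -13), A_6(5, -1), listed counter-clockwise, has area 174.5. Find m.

1

Write out the shoelace sum; only the two edges meeting at A_1 involve m:
2·Area = [(5·0 − m·(-1)) + (m·(-4) − (-14)·0)] + 352
       = -3·m + 352 = 349
⇒ m = 1.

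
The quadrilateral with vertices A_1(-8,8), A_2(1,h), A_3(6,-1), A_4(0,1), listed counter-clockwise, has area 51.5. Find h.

Write out the shoelace sum; only the two edges meeting at A_2 involve h:
2·Area = [((-8)·h − 1·8) + (1·(-1) − 6·h)] + 14
       = -14·h + 5 = 103
⇒ h = -7.

-7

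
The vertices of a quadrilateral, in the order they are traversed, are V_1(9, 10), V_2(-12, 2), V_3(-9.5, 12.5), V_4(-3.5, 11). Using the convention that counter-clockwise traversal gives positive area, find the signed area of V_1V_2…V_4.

-93.875

Apply the surveyor's formula: 2A = Σ (x_i·y_{i+1} − x_{i+1}·y_i), indices taken mod 4.
Cross-terms: 138, -131, -60.75, -134  ⇒  Σ = -187.75
Signed area = Σ/2 = -93.875 (negative ⇒ clockwise traversal).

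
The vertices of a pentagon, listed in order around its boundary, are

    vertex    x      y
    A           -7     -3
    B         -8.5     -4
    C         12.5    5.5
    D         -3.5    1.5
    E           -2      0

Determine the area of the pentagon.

26.375

Apply Gauss's area formula: 2A = Σ (x_i·y_{i+1} − x_{i+1}·y_i), indices taken mod 5.
A→B: (-7)(-4) − (-8.5)(-3) = 2.5
B→C: (-8.5)(5.5) − (12.5)(-4) = 3.25
C→D: (12.5)(1.5) − (-3.5)(5.5) = 38
D→E: (-3.5)(0) − (-2)(1.5) = 3
E→A: (-2)(-3) − (-7)(0) = 6
Σ = 52.75
Area = |Σ|/2 = 26.375.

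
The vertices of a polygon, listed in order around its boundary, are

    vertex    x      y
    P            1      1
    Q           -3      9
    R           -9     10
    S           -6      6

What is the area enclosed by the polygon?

Apply the shoelace (surveyor's) formula: 2A = Σ (x_i·y_{i+1} − x_{i+1}·y_i), indices taken mod 4.
P→Q: (1)(9) − (-3)(1) = 12
Q→R: (-3)(10) − (-9)(9) = 51
R→S: (-9)(6) − (-6)(10) = 6
S→P: (-6)(1) − (1)(6) = -12
Σ = 57
Area = |Σ|/2 = 28.5.

28.5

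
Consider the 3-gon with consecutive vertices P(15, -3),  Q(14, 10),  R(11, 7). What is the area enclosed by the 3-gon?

Apply the surveyor's formula: 2A = Σ (x_i·y_{i+1} − x_{i+1}·y_i), indices taken mod 3.
Cross-terms: 192, -12, -138  ⇒  Σ = 42
Area = |Σ|/2 = 21.

21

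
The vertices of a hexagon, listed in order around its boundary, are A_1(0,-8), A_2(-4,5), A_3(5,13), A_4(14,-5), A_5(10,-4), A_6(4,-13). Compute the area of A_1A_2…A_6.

Apply the shoelace (surveyor's) formula: 2A = Σ (x_i·y_{i+1} − x_{i+1}·y_i), indices taken mod 6.
A_1→A_2: (0)(5) − (-4)(-8) = -32
A_2→A_3: (-4)(13) − (5)(5) = -77
A_3→A_4: (5)(-5) − (14)(13) = -207
A_4→A_5: (14)(-4) − (10)(-5) = -6
A_5→A_6: (10)(-13) − (4)(-4) = -114
A_6→A_1: (4)(-8) − (0)(-13) = -32
Σ = -468
Area = |Σ|/2 = 234.

234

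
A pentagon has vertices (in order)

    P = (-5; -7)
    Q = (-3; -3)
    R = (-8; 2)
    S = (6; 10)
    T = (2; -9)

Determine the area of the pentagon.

130.5

P→Q: (-5)(-3) − (-3)(-7) = -6
Q→R: (-3)(2) − (-8)(-3) = -30
R→S: (-8)(10) − (6)(2) = -92
S→T: (6)(-9) − (2)(10) = -74
T→P: (2)(-7) − (-5)(-9) = -59
Σ = -261
Area = |Σ|/2 = 130.5.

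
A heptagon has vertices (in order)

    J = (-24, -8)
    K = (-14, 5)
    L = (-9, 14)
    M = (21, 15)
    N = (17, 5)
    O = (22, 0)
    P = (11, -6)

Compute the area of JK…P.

718

Σ = (-232) + (-151) + (-429) + (-150) + (-110) + (-132) + (-232) = -1436
Area = |Σ|/2 = 718.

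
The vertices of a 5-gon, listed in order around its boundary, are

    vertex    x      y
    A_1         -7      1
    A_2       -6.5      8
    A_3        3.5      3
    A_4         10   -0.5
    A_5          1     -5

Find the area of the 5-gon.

Σ = (-49.5) + (-47.5) + (-31.75) + (-49.5) + (-34) = -212.25
Area = |Σ|/2 = 106.125.

106.125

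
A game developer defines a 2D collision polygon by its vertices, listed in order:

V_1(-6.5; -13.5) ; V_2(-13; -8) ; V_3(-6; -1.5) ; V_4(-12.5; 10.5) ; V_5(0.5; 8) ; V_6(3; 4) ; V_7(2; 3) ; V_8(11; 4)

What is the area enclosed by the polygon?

Apply the surveyor's formula: 2A = Σ (x_i·y_{i+1} − x_{i+1}·y_i), indices taken mod 8.
Σ = (-123.5) + (-28.5) + (-81.75) + (-105.25) + (-22) + (1) + (-25) + (-122.5) = -507.5
Area = |Σ|/2 = 253.75.

253.75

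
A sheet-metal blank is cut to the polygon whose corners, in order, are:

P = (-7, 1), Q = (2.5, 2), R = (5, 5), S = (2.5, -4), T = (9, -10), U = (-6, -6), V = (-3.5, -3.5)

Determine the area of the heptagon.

88.75

Apply the shoelace (surveyor's) formula: 2A = Σ (x_i·y_{i+1} − x_{i+1}·y_i), indices taken mod 7.
Σ = (-16.5) + (2.5) + (-32.5) + (11) + (-114) + (0) + (-28) = -177.5
Area = |Σ|/2 = 88.75.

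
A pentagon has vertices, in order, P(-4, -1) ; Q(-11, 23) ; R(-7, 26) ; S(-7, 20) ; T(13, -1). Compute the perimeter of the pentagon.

|PQ| = √((-7)² + (24)²) = √625 = 25
|QR| = √((4)² + (3)²) = √25 = 5
|RS| = √((0)² + (-6)²) = √36 = 6
|ST| = √((20)² + (-21)²) = √841 = 29
|TP| = √((-17)² + (0)²) = √289 = 17
Perimeter = 25 + 5 + 6 + 29 + 17 = 82.

82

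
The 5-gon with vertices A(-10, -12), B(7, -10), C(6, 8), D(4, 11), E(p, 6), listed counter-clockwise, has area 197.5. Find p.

1

The doubled signed area Σ (x_i y_{i+1} − x_{i+1} y_i) is linear in p.
With p=0 it equals 418; the coefficient of p is -23 (from the two edges through E).
So -23·p + 418 = 2·197.5 = 395 ⇒ p = 1.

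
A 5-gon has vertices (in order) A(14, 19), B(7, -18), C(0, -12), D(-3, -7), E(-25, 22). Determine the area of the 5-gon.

764.5

Cross-terms: -385, -84, -36, -241, -783  ⇒  Σ = -1529
Area = |Σ|/2 = 764.5.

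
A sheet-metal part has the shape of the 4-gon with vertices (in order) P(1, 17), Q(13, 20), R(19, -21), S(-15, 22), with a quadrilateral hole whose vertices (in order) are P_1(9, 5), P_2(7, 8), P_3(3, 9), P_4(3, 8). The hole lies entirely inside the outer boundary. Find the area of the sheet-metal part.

506

Outer boundary:
Apply the shoelace formula: 2A = Σ (x_i·y_{i+1} − x_{i+1}·y_i), indices taken mod 4.
Σ = (-201) + (-653) + (103) + (-277) = -1028
Area = |Σ|/2 = 514.
Hole:
Apply Gauss's area formula: 2A = Σ (x_i·y_{i+1} − x_{i+1}·y_i), indices taken mod 4.
Σ = (37) + (39) + (-3) + (-57) = 16
Area = |Σ|/2 = 8.
Net area = 514 − 8 = 506.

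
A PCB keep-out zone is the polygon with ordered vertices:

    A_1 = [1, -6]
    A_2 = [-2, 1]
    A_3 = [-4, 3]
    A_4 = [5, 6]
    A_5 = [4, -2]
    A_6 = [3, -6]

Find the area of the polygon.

58

Apply the surveyor's formula: 2A = Σ (x_i·y_{i+1} − x_{i+1}·y_i), indices taken mod 6.
A_1→A_2: (1)(1) − (-2)(-6) = -11
A_2→A_3: (-2)(3) − (-4)(1) = -2
A_3→A_4: (-4)(6) − (5)(3) = -39
A_4→A_5: (5)(-2) − (4)(6) = -34
A_5→A_6: (4)(-6) − (3)(-2) = -18
A_6→A_1: (3)(-6) − (1)(-6) = -12
Σ = -116
Area = |Σ|/2 = 58.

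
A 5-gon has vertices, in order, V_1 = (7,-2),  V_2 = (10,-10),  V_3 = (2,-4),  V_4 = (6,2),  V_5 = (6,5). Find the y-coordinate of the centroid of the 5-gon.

-809/213

Apply the shoelace (surveyor's) formula. First the cross-terms c_i = x_i·y_{i+1} − x_{i+1}·y_i:
  -50, -20, 28, 18, -47  ⇒  2A = -71, A = -35.5.
Then Σ (y_i + y_{i+1})·c_i = 809, so ȳ = 809 / (6·(-35.5)) = -809/213.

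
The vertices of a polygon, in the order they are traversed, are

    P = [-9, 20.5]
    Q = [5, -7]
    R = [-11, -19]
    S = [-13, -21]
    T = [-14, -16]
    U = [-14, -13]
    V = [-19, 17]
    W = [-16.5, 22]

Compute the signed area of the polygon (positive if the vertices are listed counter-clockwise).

P→Q: (-9)(-7) − (5)(20.5) = -39.5
Q→R: (5)(-19) − (-11)(-7) = -172
R→S: (-11)(-21) − (-13)(-19) = -16
S→T: (-13)(-16) − (-14)(-21) = -86
T→U: (-14)(-13) − (-14)(-16) = -42
U→V: (-14)(17) − (-19)(-13) = -485
V→W: (-19)(22) − (-16.5)(17) = -137.5
W→P: (-16.5)(20.5) − (-9)(22) = -140.25
Σ = -1118.25
Signed area = Σ/2 = -559.125 (negative ⇒ clockwise traversal).

-559.125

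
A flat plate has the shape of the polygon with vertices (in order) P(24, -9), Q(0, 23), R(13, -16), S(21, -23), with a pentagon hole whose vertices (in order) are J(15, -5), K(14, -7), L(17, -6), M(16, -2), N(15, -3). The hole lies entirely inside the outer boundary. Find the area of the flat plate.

Outer boundary:
Apply Gauss's area formula: 2A = Σ (x_i·y_{i+1} − x_{i+1}·y_i), indices taken mod 4.
Cross-terms: 552, -299, 37, 363  ⇒  Σ = 653
Area = |Σ|/2 = 326.5.
Hole:
Σ = (-35) + (35) + (62) + (-18) + (-30) = 14
Area = |Σ|/2 = 7.
Net area = 326.5 − 7 = 319.5.

319.5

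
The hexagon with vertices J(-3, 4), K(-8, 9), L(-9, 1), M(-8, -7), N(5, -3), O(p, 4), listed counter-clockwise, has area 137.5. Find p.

5

Write out the shoelace sum; only the two edges meeting at O involve p:
2·Area = [(5·4 − p·(-3)) + (p·4 − (-3)·4)] + 208
       = 7·p + 240 = 275
⇒ p = 5.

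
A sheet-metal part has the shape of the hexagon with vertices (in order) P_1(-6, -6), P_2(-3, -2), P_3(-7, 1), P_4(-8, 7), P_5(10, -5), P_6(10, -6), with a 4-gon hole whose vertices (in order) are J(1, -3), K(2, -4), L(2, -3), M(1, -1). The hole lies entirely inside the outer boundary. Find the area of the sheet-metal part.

98.5

Outer boundary:
Apply the shoelace formula: 2A = Σ (x_i·y_{i+1} − x_{i+1}·y_i), indices taken mod 6.
Σ = (-6) + (-17) + (-41) + (-30) + (-10) + (-96) = -200
Area = |Σ|/2 = 100.
Hole:
Apply the shoelace formula: 2A = Σ (x_i·y_{i+1} − x_{i+1}·y_i), indices taken mod 4.
Σ = (2) + (2) + (1) + (-2) = 3
Area = |Σ|/2 = 1.5.
Net area = 100 − 1.5 = 98.5.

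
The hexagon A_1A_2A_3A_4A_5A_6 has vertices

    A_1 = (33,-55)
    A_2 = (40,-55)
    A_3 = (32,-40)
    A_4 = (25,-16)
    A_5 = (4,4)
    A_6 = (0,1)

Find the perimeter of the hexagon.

148

|A_1A_2| = √((7)² + (0)²) = √49 = 7
|A_2A_3| = √((-8)² + (15)²) = √289 = 17
|A_3A_4| = √((-7)² + (24)²) = √625 = 25
|A_4A_5| = √((-21)² + (20)²) = √841 = 29
|A_5A_6| = √((-4)² + (-3)²) = √25 = 5
|A_6A_1| = √((33)² + (-56)²) = √4225 = 65
Perimeter = 7 + 17 + 25 + 29 + 5 + 65 = 148.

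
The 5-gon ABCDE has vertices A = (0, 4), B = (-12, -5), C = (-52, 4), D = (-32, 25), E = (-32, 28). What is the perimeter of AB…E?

128

|AB| = √((-12)² + (-9)²) = √225 = 15
|BC| = √((-40)² + (9)²) = √1681 = 41
|CD| = √((20)² + (21)²) = √841 = 29
|DE| = √((0)² + (3)²) = √9 = 3
|EA| = √((32)² + (-24)²) = √1600 = 40
Perimeter = 15 + 41 + 29 + 3 + 40 = 128.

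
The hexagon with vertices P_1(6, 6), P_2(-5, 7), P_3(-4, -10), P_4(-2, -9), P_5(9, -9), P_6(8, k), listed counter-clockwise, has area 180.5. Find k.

-8

Write out the shoelace sum; only the two edges meeting at P_6 involve k:
2·Area = [(9·k − 8·(-9)) + (8·6 − 6·k)] + 265
       = 3·k + 385 = 361
⇒ k = -8.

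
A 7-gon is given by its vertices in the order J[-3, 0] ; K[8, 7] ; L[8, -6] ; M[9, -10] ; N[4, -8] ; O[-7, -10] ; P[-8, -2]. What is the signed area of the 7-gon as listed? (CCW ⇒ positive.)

-175.5

Apply the shoelace formula: 2A = Σ (x_i·y_{i+1} − x_{i+1}·y_i), indices taken mod 7.
Cross-terms: -21, -104, -26, -32, -96, -66, -6  ⇒  Σ = -351
Signed area = Σ/2 = -175.5 (negative ⇒ clockwise traversal).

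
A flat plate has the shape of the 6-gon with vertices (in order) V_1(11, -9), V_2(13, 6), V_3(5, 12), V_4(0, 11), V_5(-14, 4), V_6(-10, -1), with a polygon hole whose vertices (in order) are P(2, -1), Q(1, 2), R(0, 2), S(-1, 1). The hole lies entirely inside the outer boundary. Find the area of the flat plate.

Outer boundary:
V_1→V_2: (11)(6) − (13)(-9) = 183
V_2→V_3: (13)(12) − (5)(6) = 126
V_3→V_4: (5)(11) − (0)(12) = 55
V_4→V_5: (0)(4) − (-14)(11) = 154
V_5→V_6: (-14)(-1) − (-10)(4) = 54
V_6→V_1: (-10)(-9) − (11)(-1) = 101
Σ = 673
Area = |Σ|/2 = 336.5.
Hole:
Apply the shoelace formula: 2A = Σ (x_i·y_{i+1} − x_{i+1}·y_i), indices taken mod 4.
P→Q: (2)(2) − (1)(-1) = 5
Q→R: (1)(2) − (0)(2) = 2
R→S: (0)(1) − (-1)(2) = 2
S→P: (-1)(-1) − (2)(1) = -1
Σ = 8
Area = |Σ|/2 = 4.
Net area = 336.5 − 4 = 332.5.

332.5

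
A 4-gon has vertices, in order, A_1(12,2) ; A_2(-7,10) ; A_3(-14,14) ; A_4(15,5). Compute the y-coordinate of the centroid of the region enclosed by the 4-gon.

Apply Gauss's area formula. First the cross-terms c_i = x_i·y_{i+1} − x_{i+1}·y_i:
  134, 42, -280, -30  ⇒  2A = -134, A = -67.
Then Σ (y_i + y_{i+1})·c_i = -2914, so ȳ = -2914 / (6·(-67)) = 1457/201.

1457/201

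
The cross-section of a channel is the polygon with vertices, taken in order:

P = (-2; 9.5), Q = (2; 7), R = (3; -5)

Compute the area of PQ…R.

22.75

Apply Gauss's area formula: 2A = Σ (x_i·y_{i+1} − x_{i+1}·y_i), indices taken mod 3.
P→Q: (-2)(7) − (2)(9.5) = -33
Q→R: (2)(-5) − (3)(7) = -31
R→P: (3)(9.5) − (-2)(-5) = 18.5
Σ = -45.5
Area = |Σ|/2 = 22.75.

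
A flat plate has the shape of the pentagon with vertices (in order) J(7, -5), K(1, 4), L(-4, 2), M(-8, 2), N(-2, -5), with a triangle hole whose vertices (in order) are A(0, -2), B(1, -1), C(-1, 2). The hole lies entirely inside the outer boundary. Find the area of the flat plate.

71.5

Outer boundary:
Apply the surveyor's formula: 2A = Σ (x_i·y_{i+1} − x_{i+1}·y_i), indices taken mod 5.
Cross-terms: 33, 18, 8, 44, 45  ⇒  Σ = 148
Area = |Σ|/2 = 74.
Hole:
Apply the surveyor's formula: 2A = Σ (x_i·y_{i+1} − x_{i+1}·y_i), indices taken mod 3.
Cross-terms: 2, 1, 2  ⇒  Σ = 5
Area = |Σ|/2 = 2.5.
Net area = 74 − 2.5 = 71.5.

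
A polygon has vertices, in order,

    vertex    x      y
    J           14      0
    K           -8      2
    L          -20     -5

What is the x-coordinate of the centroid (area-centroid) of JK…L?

-14/3

Apply the surveyor's formula. First the cross-terms c_i = x_i·y_{i+1} − x_{i+1}·y_i:
  28, 80, 70  ⇒  2A = 178, A = 89.
Then Σ (x_i + x_{i+1})·c_i = -2492, so x̄ = -2492 / (6·89) = -14/3.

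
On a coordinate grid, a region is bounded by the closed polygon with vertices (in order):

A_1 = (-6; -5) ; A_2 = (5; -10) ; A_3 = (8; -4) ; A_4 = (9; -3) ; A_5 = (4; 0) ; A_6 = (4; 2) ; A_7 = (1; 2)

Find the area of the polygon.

95

Σ = (85) + (60) + (12) + (12) + (8) + (6) + (7) = 190
Area = |Σ|/2 = 95.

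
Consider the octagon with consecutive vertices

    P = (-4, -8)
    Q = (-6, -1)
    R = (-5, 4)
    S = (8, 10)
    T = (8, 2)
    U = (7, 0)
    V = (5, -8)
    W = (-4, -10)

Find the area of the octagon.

189.5

Apply Gauss's area formula: 2A = Σ (x_i·y_{i+1} − x_{i+1}·y_i), indices taken mod 8.
Cross-terms: -44, -29, -82, -64, -14, -56, -82, -8  ⇒  Σ = -379
Area = |Σ|/2 = 189.5.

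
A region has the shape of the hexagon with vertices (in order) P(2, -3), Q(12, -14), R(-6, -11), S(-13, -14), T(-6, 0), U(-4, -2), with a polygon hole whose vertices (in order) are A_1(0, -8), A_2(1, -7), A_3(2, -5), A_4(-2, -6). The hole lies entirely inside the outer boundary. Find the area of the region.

Outer boundary:
Apply the shoelace formula: 2A = Σ (x_i·y_{i+1} − x_{i+1}·y_i), indices taken mod 6.
Σ = (8) + (-216) + (-59) + (-84) + (12) + (16) = -323
Area = |Σ|/2 = 161.5.
Hole:
Apply the shoelace formula: 2A = Σ (x_i·y_{i+1} − x_{i+1}·y_i), indices taken mod 4.
A_1→A_2: (0)(-7) − (1)(-8) = 8
A_2→A_3: (1)(-5) − (2)(-7) = 9
A_3→A_4: (2)(-6) − (-2)(-5) = -22
A_4→A_1: (-2)(-8) − (0)(-6) = 16
Σ = 11
Area = |Σ|/2 = 5.5.
Net area = 161.5 − 5.5 = 156.

156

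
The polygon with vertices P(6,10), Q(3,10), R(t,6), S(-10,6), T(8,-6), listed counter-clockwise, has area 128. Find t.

Write out the shoelace sum; only the two edges meeting at R involve t:
2·Area = [(3·6 − t·10) + (t·6 − (-10)·6)] + 158
       = -4·t + 236 = 256
⇒ t = -5.

-5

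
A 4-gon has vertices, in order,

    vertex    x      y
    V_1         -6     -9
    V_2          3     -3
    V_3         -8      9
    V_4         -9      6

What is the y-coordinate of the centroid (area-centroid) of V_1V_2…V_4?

Apply the shoelace (surveyor's) formula. First the cross-terms c_i = x_i·y_{i+1} − x_{i+1}·y_i:
  45, 3, 33, 117  ⇒  2A = 198, A = 99.
Then Σ (y_i + y_{i+1})·c_i = -378, so ȳ = -378 / (6·99) = -7/11.

-7/11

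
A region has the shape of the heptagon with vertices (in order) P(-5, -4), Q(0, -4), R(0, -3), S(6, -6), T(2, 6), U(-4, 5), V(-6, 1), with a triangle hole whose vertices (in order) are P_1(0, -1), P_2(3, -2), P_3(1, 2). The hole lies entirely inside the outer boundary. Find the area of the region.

Outer boundary:
Cross-terms: 20, 0, 18, 48, 34, 26, 29  ⇒  Σ = 175
Area = |Σ|/2 = 87.5.
Hole:
Apply Gauss's area formula: 2A = Σ (x_i·y_{i+1} − x_{i+1}·y_i), indices taken mod 3.
Σ = (3) + (8) + (-1) = 10
Area = |Σ|/2 = 5.
Net area = 87.5 − 5 = 82.5.

82.5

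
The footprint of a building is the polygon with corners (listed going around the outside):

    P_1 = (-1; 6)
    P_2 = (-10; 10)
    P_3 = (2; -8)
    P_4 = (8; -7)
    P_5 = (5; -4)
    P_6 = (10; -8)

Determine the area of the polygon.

Apply the shoelace (surveyor's) formula: 2A = Σ (x_i·y_{i+1} − x_{i+1}·y_i), indices taken mod 6.
P_1→P_2: (-1)(10) − (-10)(6) = 50
P_2→P_3: (-10)(-8) − (2)(10) = 60
P_3→P_4: (2)(-7) − (8)(-8) = 50
P_4→P_5: (8)(-4) − (5)(-7) = 3
P_5→P_6: (5)(-8) − (10)(-4) = 0
P_6→P_1: (10)(6) − (-1)(-8) = 52
Σ = 215
Area = |Σ|/2 = 107.5.

107.5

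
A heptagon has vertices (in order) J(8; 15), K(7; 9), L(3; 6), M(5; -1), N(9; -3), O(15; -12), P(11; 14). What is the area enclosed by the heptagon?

Apply the shoelace formula: 2A = Σ (x_i·y_{i+1} − x_{i+1}·y_i), indices taken mod 7.
Σ = (-33) + (15) + (-33) + (-6) + (-63) + (342) + (53) = 275
Area = |Σ|/2 = 137.5.

137.5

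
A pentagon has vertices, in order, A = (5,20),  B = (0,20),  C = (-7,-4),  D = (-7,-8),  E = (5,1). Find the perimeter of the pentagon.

68

|AB| = √((-5)² + (0)²) = √25 = 5
|BC| = √((-7)² + (-24)²) = √625 = 25
|CD| = √((0)² + (-4)²) = √16 = 4
|DE| = √((12)² + (9)²) = √225 = 15
|EA| = √((0)² + (19)²) = √361 = 19
Perimeter = 5 + 25 + 4 + 15 + 19 = 68.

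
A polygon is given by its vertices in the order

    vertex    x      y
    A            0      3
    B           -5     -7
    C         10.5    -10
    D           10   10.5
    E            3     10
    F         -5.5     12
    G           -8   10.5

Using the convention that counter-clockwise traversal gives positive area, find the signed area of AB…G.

261.25

Σ = (15) + (123.5) + (210.25) + (68.5) + (91) + (38.25) + (-24) = 522.5
Signed area = Σ/2 = 261.25 (positive ⇒ counter-clockwise traversal).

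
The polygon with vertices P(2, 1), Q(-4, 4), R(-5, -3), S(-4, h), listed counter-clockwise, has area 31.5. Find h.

-5

The doubled signed area Σ (x_i y_{i+1} − x_{i+1} y_i) is linear in h.
With h=0 it equals 28; the coefficient of h is -7 (from the two edges through S).
So -7·h + 28 = 2·31.5 = 63 ⇒ h = -5.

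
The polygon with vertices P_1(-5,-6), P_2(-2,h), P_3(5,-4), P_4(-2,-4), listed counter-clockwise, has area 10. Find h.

The doubled signed area Σ (x_i y_{i+1} − x_{i+1} y_i) is linear in h.
With h=0 it equals -40; the coefficient of h is -10 (from the two edges through P_2).
So -10·h + -40 = 2·10 = 20 ⇒ h = -6.

-6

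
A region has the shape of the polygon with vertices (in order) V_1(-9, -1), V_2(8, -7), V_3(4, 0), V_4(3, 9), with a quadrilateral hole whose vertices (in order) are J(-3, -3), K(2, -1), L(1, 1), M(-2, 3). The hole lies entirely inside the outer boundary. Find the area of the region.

Outer boundary:
V_1→V_2: (-9)(-7) − (8)(-1) = 71
V_2→V_3: (8)(0) − (4)(-7) = 28
V_3→V_4: (4)(9) − (3)(0) = 36
V_4→V_1: (3)(-1) − (-9)(9) = 78
Σ = 213
Area = |Σ|/2 = 106.5.
Hole:
Apply Gauss's area formula: 2A = Σ (x_i·y_{i+1} − x_{i+1}·y_i), indices taken mod 4.
Cross-terms: 9, 3, 5, 15  ⇒  Σ = 32
Area = |Σ|/2 = 16.
Net area = 106.5 − 16 = 90.5.

90.5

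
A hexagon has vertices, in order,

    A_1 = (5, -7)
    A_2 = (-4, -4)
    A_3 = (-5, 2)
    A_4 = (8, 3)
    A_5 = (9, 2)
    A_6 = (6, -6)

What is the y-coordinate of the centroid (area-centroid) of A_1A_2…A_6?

-397/294

Apply the surveyor's formula. First the cross-terms c_i = x_i·y_{i+1} − x_{i+1}·y_i:
  -48, -28, -31, -11, -66, -12  ⇒  2A = -196, A = -98.
Then Σ (y_i + y_{i+1})·c_i = 794, so ȳ = 794 / (6·(-98)) = -397/294.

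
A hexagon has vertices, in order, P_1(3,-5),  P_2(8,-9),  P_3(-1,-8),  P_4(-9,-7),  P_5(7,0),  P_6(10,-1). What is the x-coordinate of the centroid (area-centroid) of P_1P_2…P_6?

1.4

Apply the shoelace (surveyor's) formula. First the cross-terms c_i = x_i·y_{i+1} − x_{i+1}·y_i:
  13, -73, -65, 49, -7, -47  ⇒  2A = -130, A = -65.
Then Σ (x_i + x_{i+1})·c_i = -546, so x̄ = -546 / (6·(-65)) = 1.4.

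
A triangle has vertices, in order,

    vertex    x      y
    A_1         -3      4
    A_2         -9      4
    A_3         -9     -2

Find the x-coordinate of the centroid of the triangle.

Apply the shoelace formula. First the cross-terms c_i = x_i·y_{i+1} − x_{i+1}·y_i:
  24, 54, -42  ⇒  2A = 36, A = 18.
Then Σ (x_i + x_{i+1})·c_i = -756, so x̄ = -756 / (6·18) = -7.

-7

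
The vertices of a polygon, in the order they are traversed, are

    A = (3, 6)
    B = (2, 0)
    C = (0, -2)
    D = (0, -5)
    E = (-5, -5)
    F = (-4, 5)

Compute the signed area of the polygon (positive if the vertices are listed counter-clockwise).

-62.5

Apply the surveyor's formula: 2A = Σ (x_i·y_{i+1} − x_{i+1}·y_i), indices taken mod 6.
Cross-terms: -12, -4, 0, -25, -45, -39  ⇒  Σ = -125
Signed area = Σ/2 = -62.5 (negative ⇒ clockwise traversal).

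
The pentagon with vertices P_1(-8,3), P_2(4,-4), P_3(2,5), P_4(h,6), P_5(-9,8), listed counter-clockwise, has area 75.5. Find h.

Write out the shoelace sum; only the two edges meeting at P_4 involve h:
2·Area = [(2·6 − h·5) + (h·8 − (-9)·6)] + 85
       = 3·h + 151 = 151
⇒ h = 0.

0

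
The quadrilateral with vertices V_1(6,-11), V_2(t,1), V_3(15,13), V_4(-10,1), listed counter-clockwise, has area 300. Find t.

Write out the shoelace sum; only the two edges meeting at V_2 involve t:
2·Area = [(6·1 − t·(-11)) + (t·13 − 15·1)] + 249
       = 24·t + 240 = 600
⇒ t = 15.

15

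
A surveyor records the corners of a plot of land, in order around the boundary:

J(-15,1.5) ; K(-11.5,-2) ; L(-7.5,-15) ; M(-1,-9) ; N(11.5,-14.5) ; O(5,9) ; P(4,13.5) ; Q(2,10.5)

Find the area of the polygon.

379.125

Σ = (47.25) + (157.5) + (52.5) + (118) + (176) + (31.5) + (15) + (160.5) = 758.25
Area = |Σ|/2 = 379.125.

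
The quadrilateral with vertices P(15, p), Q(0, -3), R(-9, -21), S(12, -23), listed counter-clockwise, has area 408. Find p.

The doubled signed area Σ (x_i y_{i+1} − x_{i+1} y_i) is linear in p.
With p=0 it equals 732; the coefficient of p is 12 (from the two edges through P).
So 12·p + 732 = 2·408 = 816 ⇒ p = 7.

7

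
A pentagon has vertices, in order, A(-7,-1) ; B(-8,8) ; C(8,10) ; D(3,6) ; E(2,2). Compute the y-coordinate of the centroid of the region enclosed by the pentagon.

697/138

Apply the surveyor's formula. First the cross-terms c_i = x_i·y_{i+1} − x_{i+1}·y_i:
  -64, -144, 18, -6, 12  ⇒  2A = -184, A = -92.
Then Σ (y_i + y_{i+1})·c_i = -2788, so ȳ = -2788 / (6·(-92)) = 697/138.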